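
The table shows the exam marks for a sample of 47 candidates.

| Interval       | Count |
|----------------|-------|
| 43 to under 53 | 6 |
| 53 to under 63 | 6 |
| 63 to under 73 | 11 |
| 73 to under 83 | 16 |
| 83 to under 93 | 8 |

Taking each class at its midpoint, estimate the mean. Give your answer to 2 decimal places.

Midpoints: 48, 58, 68, 78, 88
Σfm = 6×48 + 6×58 + 11×68 + 16×78 + 8×88 = 3336
n = Σf = 47
Mean = 3336 / 47 = 70.9787

70.98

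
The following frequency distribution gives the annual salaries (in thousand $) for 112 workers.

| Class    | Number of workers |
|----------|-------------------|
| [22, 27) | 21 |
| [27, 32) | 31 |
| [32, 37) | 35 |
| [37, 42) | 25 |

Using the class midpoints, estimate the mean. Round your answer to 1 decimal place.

32.4

Midpoints: 24.5, 29.5, 34.5, 39.5
Σfm = 21×24.5 + 31×29.5 + 35×34.5 + 25×39.5 = 3624
n = Σf = 112
Mean = 3624 / 112 = 32.3571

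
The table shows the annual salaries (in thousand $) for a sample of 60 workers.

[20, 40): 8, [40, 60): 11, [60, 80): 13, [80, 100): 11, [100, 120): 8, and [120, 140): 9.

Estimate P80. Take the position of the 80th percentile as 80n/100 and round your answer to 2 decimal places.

Cumulative frequencies: 8, 19, 32, 43, 51, 60
n = 60; position = 80n/100 = 48.
This falls in the class [100, 120): L = 100, F = 43, f = 8, h = 20.
80th percentile ≈ 100 + ((48 − 43) / 8) × 20 = 112.5000

112.50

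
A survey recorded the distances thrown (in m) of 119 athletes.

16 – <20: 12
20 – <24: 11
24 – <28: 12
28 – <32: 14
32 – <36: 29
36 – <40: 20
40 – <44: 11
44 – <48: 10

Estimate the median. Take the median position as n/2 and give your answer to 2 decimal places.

Cumulative frequencies: 12, 23, 35, 49, 78, 98, 109, 119
n = 119; position = n/2 = 59.5.
This falls in the class 32 – <36: L = 32, F = 49, f = 29, h = 4.
Median ≈ 32 + ((59.5 − 49) / 29) × 4 = 33.4483

33.45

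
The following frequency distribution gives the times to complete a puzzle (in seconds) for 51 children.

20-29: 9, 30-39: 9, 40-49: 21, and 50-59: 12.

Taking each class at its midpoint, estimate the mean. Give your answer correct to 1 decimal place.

Midpoints: 24.5, 34.5, 44.5, 54.5
Σfm = 9×24.5 + 9×34.5 + 21×44.5 + 12×54.5 = 2119.5
n = Σf = 51
Mean = 2119.5 / 51 = 41.5588

41.6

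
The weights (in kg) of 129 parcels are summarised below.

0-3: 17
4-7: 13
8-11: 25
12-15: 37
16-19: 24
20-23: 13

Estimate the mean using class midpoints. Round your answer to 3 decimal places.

Midpoints: 1.5, 5.5, 9.5, 13.5, 17.5, 21.5
Σfm = 17×1.5 + 13×5.5 + 25×9.5 + 37×13.5 + 24×17.5 + 13×21.5 = 1533.5
n = Σf = 129
Mean = 1533.5 / 129 = 11.8876

11.888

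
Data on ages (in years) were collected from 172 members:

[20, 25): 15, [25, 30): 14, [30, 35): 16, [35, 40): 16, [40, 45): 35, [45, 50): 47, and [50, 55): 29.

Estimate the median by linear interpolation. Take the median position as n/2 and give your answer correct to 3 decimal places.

Cumulative frequencies: 15, 29, 45, 61, 96, 143, 172
n = 172; position = n/2 = 86.
This falls in the class [40, 45): L = 40, F = 61, f = 35, h = 5.
Median ≈ 40 + ((86 − 61) / 35) × 5 = 43.5714

43.571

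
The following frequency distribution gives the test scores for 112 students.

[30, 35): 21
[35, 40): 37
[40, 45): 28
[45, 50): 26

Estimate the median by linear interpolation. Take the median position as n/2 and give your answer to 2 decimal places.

Cumulative frequencies: 21, 58, 86, 112
n = 112; position = n/2 = 56.
This falls in the class [35, 40): L = 35, F = 21, f = 37, h = 5.
Median ≈ 35 + ((56 − 21) / 37) × 5 = 39.7297

39.73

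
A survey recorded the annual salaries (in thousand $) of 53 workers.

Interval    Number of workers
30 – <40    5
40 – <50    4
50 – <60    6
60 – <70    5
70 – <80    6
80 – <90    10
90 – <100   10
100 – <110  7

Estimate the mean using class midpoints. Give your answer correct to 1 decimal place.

Midpoints: 35, 45, 55, 65, 75, 85, 95, 105
Σfm = 5×35 + 4×45 + 6×55 + 5×65 + 6×75 + 10×85 + 10×95 + 7×105 = 3995
n = Σf = 53
Mean = 3995 / 53 = 75.3774

75.4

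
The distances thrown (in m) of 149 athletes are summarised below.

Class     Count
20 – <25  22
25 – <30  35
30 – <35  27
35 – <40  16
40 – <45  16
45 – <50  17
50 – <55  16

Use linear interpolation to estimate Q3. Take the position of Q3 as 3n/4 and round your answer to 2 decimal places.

Cumulative frequencies: 22, 57, 84, 100, 116, 133, 149
n = 149; position = 3n/4 = 111.75.
This falls in the class 40 – <45: L = 40, F = 100, f = 16, h = 5.
Upper quartile ≈ 40 + ((111.75 − 100) / 16) × 5 = 43.6719

43.67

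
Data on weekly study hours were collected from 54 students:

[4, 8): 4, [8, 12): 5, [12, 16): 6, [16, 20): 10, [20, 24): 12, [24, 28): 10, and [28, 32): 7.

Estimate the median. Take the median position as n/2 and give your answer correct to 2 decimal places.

20.67

Cumulative frequencies: 4, 9, 15, 25, 37, 47, 54
n = 54; position = n/2 = 27.
This falls in the class [20, 24): L = 20, F = 25, f = 12, h = 4.
Median ≈ 20 + ((27 − 25) / 12) × 4 = 20.6667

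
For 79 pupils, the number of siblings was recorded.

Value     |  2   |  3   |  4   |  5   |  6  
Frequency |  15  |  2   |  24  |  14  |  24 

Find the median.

Cumulative frequencies: 15, 17, 41, 55, 79
n = 79, so the median is the value in position (n+1)/2 = 40.
Position 40 falls at value 4.

4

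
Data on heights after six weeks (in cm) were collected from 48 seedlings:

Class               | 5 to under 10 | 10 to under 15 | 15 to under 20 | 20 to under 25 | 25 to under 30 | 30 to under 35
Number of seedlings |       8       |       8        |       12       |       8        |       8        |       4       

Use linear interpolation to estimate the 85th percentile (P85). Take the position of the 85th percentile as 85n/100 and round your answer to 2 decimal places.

28.00

Cumulative frequencies: 8, 16, 28, 36, 44, 48
n = 48; position = 85n/100 = 40.8.
This falls in the class 25 to under 30: L = 25, F = 36, f = 8, h = 5.
85th percentile ≈ 25 + ((40.8 − 36) / 8) × 5 = 28.0000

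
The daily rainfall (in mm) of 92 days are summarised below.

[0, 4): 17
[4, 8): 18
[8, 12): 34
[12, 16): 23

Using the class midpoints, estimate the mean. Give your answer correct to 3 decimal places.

Midpoints: 2, 6, 10, 14
Σfm = 17×2 + 18×6 + 34×10 + 23×14 = 804
n = Σf = 92
Mean = 804 / 92 = 8.7391

8.739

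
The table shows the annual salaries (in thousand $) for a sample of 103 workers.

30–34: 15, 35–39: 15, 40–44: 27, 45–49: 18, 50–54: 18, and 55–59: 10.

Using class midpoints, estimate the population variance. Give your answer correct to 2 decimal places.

Midpoints: 32, 37, 42, 47, 52, 57
n = 103, Σfm = 4521, mean = 43.8932
Σfm² = 204447
Σf(m − x̄)² = Σfm² − (Σfm)²/n = 204447 − 4521²/103 = 6005.8252
Population variance = 6005.8252 / 103 = 58.3090

58.31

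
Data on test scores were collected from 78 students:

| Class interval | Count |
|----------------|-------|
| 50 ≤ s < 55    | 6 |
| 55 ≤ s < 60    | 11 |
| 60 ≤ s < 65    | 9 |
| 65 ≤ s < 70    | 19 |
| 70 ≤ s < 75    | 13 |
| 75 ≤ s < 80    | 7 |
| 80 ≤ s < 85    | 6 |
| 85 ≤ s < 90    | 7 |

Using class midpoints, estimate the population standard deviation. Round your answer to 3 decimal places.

9.913

Midpoints: 52.5, 57.5, 62.5, 67.5, 72.5, 77.5, 82.5, 87.5
n = 78, Σfm = 5385, mean = 69.0385
Σfm² = 379437.5
Σf(m − x̄)² = Σfm² − (Σfm)²/n = 379437.5 − 5385²/78 = 7665.3846
Population variance = 7665.3846 / 78 = 98.2742
Standard deviation = √98.2742 = 9.9133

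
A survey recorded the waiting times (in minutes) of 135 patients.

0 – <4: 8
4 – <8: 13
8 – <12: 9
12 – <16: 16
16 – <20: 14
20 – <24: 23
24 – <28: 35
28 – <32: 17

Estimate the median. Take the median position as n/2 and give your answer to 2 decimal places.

Cumulative frequencies: 8, 21, 30, 46, 60, 83, 118, 135
n = 135; position = n/2 = 67.5.
This falls in the class 20 – <24: L = 20, F = 60, f = 23, h = 4.
Median ≈ 20 + ((67.5 − 60) / 23) × 4 = 21.3043

21.30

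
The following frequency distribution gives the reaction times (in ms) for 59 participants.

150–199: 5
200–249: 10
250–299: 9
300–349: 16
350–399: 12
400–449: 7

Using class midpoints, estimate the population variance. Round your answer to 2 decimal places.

5445.27

Midpoints: 174.5, 224.5, 274.5, 324.5, 374.5, 424.5
n = 59, Σfm = 18245.5, mean = 309.2458
Σfm² = 5963614.75
Σf(m − x̄)² = Σfm² − (Σfm)²/n = 5963614.75 − 18245.5²/59 = 321271.1864
Population variance = 321271.1864 / 59 = 5445.2743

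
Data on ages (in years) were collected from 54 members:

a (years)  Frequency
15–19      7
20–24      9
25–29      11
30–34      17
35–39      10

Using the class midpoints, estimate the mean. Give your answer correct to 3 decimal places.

28.296

Midpoints: 17, 22, 27, 32, 37
Σfm = 7×17 + 9×22 + 11×27 + 17×32 + 10×37 = 1528
n = Σf = 54
Mean = 1528 / 54 = 28.2963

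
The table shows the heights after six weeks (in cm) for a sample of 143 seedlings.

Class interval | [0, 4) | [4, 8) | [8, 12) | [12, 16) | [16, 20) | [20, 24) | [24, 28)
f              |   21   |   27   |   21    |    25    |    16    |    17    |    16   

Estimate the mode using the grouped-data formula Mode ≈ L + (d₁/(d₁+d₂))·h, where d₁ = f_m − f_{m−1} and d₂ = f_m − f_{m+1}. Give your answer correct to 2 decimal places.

Modal class: [4, 8) (highest frequency 27).
d₁ = 27 − 21 = 6, d₂ = 27 − 21 = 6
Mode ≈ 4 + (6/(6+6)) × 4 = 4 + 2.0000 = 6.0000

6.00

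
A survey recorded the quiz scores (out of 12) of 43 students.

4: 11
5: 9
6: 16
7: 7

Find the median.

Cumulative frequencies: 11, 20, 36, 43
n = 43, so the median is the value in position (n+1)/2 = 22.
Position 22 falls at value 6.

6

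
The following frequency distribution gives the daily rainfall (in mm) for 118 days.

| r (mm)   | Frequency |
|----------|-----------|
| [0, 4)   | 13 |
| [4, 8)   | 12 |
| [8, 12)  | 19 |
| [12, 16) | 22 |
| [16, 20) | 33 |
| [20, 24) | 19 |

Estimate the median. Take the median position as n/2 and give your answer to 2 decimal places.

Cumulative frequencies: 13, 25, 44, 66, 99, 118
n = 118; position = n/2 = 59.
This falls in the class [12, 16): L = 12, F = 44, f = 22, h = 4.
Median ≈ 12 + ((59 − 44) / 22) × 4 = 14.7273

14.73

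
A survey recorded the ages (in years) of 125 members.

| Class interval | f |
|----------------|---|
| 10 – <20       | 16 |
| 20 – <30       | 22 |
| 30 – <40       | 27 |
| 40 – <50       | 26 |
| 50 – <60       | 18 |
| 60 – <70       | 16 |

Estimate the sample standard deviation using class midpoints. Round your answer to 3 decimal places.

15.630

Midpoints: 15, 25, 35, 45, 55, 65
n = 125, Σfm = 4935, mean = 39.4800
Σfm² = 225125
Σf(m − x̄)² = Σfm² − (Σfm)²/n = 225125 − 4935²/125 = 30291.2000
Sample variance = 30291.2000 / 124 = 244.2839
Standard deviation = √244.2839 = 15.6296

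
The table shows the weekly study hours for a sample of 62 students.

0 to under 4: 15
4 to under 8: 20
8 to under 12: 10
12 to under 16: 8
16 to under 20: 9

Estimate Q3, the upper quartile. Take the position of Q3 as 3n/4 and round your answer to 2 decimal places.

Cumulative frequencies: 15, 35, 45, 53, 62
n = 62; position = 3n/4 = 46.5.
This falls in the class 12 to under 16: L = 12, F = 45, f = 8, h = 4.
Upper quartile ≈ 12 + ((46.5 − 45) / 8) × 4 = 12.7500

12.75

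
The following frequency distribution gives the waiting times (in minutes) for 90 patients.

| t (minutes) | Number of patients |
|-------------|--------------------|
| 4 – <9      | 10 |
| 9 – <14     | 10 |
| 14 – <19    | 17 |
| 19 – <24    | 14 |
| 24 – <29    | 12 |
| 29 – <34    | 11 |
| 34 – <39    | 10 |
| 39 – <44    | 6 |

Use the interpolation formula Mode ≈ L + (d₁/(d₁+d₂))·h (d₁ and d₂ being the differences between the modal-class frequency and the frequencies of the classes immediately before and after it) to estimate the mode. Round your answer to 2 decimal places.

17.50

Modal class: 14 – <19 (highest frequency 17).
d₁ = 17 − 10 = 7, d₂ = 17 − 14 = 3
Mode ≈ 14 + (7/(7+3)) × 5 = 14 + 3.5000 = 17.5000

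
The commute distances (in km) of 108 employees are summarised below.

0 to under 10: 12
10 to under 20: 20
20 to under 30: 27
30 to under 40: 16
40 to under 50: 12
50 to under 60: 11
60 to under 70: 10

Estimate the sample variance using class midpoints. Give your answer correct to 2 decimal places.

Midpoints: 5, 15, 25, 35, 45, 55, 65
n = 108, Σfm = 3390, mean = 31.3889
Σfm² = 141100
Σf(m − x̄)² = Σfm² − (Σfm)²/n = 141100 − 3390²/108 = 34691.6667
Sample variance = 34691.6667 / 107 = 324.2212

324.22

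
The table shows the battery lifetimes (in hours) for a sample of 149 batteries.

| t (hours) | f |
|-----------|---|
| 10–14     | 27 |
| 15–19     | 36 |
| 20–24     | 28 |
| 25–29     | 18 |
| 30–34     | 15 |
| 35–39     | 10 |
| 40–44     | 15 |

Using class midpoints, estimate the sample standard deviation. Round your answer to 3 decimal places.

Midpoints: 12, 17, 22, 27, 32, 37, 42
n = 149, Σfm = 3518, mean = 23.6107
Σfm² = 96476
Σf(m − x̄)² = Σfm² − (Σfm)²/n = 96476 − 3518²/149 = 13413.4228
Sample variance = 13413.4228 / 148 = 90.6312
Standard deviation = √90.6312 = 9.5200

9.520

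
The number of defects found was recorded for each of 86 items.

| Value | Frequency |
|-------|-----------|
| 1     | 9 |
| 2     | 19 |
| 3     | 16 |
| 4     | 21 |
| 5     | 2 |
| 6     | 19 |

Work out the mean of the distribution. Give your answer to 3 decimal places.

Values: 1, 2, 3, 4, 5, 6
Σfx = 9×1 + 19×2 + 16×3 + 21×4 + 2×5 + 19×6 = 303
n = Σf = 86
Mean = 303 / 86 = 3.5233

3.523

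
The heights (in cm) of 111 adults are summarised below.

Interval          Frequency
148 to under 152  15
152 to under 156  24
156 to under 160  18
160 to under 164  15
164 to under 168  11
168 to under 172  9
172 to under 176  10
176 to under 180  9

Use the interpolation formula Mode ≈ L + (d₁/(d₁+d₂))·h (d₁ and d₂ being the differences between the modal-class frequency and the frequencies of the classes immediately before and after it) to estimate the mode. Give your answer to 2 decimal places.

Modal class: 152 to under 156 (highest frequency 24).
d₁ = 24 − 15 = 9, d₂ = 24 − 18 = 6
Mode ≈ 152 + (9/(9+6)) × 4 = 152 + 2.4000 = 154.4000

154.40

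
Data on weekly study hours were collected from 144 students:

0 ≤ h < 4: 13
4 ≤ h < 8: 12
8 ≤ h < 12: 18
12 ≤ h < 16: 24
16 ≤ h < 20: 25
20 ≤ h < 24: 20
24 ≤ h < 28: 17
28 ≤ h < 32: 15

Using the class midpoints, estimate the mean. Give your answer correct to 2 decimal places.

Midpoints: 2, 6, 10, 14, 18, 22, 26, 30
Σfm = 13×2 + 12×6 + 18×10 + 24×14 + 25×18 + 20×22 + 17×26 + 15×30 = 2396
n = Σf = 144
Mean = 2396 / 144 = 16.6389

16.64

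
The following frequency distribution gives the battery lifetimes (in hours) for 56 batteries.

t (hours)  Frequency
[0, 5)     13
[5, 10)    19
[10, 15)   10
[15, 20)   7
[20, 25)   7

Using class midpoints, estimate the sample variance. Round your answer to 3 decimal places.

Midpoints: 2.5, 7.5, 12.5, 17.5, 22.5
n = 56, Σfm = 580, mean = 10.3571
Σfm² = 8400
Σf(m − x̄)² = Σfm² − (Σfm)²/n = 8400 − 580²/56 = 2392.8571
Sample variance = 2392.8571 / 55 = 43.5065

43.506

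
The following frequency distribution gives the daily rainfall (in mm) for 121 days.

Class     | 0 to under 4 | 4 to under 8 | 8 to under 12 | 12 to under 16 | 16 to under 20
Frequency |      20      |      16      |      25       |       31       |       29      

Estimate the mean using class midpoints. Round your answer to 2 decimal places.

11.09

Midpoints: 2, 6, 10, 14, 18
Σfm = 20×2 + 16×6 + 25×10 + 31×14 + 29×18 = 1342
n = Σf = 121
Mean = 1342 / 121 = 11.0909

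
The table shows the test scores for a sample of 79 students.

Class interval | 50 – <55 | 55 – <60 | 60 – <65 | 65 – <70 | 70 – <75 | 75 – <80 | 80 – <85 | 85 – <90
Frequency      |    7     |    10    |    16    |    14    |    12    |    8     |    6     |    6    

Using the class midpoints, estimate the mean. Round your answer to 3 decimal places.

68.323

Midpoints: 52.5, 57.5, 62.5, 67.5, 72.5, 77.5, 82.5, 87.5
Σfm = 7×52.5 + 10×57.5 + 16×62.5 + 14×67.5 + 12×72.5 + 8×77.5 + 6×82.5 + 6×87.5 = 5397.5
n = Σf = 79
Mean = 5397.5 / 79 = 68.3228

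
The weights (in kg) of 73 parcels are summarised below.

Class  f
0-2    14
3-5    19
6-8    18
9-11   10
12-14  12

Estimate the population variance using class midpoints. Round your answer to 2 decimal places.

Midpoints: 1, 4, 7, 10, 13
n = 73, Σfm = 472, mean = 6.4658
Σfm² = 4228
Σf(m − x̄)² = Σfm² − (Σfm)²/n = 4228 − 472²/73 = 1176.1644
Population variance = 1176.1644 / 73 = 16.1118

16.11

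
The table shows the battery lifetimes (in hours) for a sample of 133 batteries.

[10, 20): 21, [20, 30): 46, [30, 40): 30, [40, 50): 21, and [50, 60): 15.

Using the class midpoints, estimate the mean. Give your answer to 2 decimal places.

Midpoints: 15, 25, 35, 45, 55
Σfm = 21×15 + 46×25 + 30×35 + 21×45 + 15×55 = 4285
n = Σf = 133
Mean = 4285 / 133 = 32.2180

32.22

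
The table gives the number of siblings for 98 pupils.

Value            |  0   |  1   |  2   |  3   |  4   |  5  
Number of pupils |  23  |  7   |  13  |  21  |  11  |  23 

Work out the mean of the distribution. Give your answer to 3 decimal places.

2.602

Values: 0, 1, 2, 3, 4, 5
Σfx = 23×0 + 7×1 + 13×2 + 21×3 + 11×4 + 23×5 = 255
n = Σf = 98
Mean = 255 / 98 = 2.6020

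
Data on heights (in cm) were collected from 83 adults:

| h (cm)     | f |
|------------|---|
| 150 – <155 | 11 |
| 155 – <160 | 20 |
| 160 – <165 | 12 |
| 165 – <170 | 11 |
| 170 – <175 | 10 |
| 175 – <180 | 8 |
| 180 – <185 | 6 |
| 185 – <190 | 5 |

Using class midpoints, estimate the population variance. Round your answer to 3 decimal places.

Midpoints: 152.5, 157.5, 162.5, 167.5, 172.5, 177.5, 182.5, 187.5
n = 83, Σfm = 13797.5, mean = 166.2349
Σfm² = 2302668.75
Σf(m − x̄)² = Σfm² − (Σfm)²/n = 2302668.75 − 13797.5²/83 = 9042.1687
Population variance = 9042.1687 / 83 = 108.9418

108.942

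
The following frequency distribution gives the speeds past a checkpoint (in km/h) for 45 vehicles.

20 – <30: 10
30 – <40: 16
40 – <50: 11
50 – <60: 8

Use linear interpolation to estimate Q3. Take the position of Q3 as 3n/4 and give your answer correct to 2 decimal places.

47.05

Cumulative frequencies: 10, 26, 37, 45
n = 45; position = 3n/4 = 33.75.
This falls in the class 40 – <50: L = 40, F = 26, f = 11, h = 10.
Upper quartile ≈ 40 + ((33.75 − 26) / 11) × 10 = 47.0455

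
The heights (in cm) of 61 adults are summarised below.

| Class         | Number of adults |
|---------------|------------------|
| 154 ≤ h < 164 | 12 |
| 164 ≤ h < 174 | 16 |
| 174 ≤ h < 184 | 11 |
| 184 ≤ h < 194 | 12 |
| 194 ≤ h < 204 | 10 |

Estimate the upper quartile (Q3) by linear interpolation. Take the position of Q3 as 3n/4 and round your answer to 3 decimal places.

Cumulative frequencies: 12, 28, 39, 51, 61
n = 61; position = 3n/4 = 45.75.
This falls in the class 184 ≤ h < 194: L = 184, F = 39, f = 12, h = 10.
Upper quartile ≈ 184 + ((45.75 − 39) / 12) × 10 = 189.6250

189.625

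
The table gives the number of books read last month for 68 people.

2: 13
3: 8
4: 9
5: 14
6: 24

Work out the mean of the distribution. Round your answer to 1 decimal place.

4.4

Values: 2, 3, 4, 5, 6
Σfx = 13×2 + 8×3 + 9×4 + 14×5 + 24×6 = 300
n = Σf = 68
Mean = 300 / 68 = 4.4118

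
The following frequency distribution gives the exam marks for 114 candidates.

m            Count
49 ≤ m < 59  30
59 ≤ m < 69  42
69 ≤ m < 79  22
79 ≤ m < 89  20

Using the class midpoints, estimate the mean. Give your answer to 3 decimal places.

66.807

Midpoints: 54, 64, 74, 84
Σfm = 30×54 + 42×64 + 22×74 + 20×84 = 7616
n = Σf = 114
Mean = 7616 / 114 = 66.8070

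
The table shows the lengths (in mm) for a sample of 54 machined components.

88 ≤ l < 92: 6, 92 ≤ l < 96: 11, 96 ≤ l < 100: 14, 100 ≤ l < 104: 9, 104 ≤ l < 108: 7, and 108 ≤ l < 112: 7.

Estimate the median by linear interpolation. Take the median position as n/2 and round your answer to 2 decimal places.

Cumulative frequencies: 6, 17, 31, 40, 47, 54
n = 54; position = n/2 = 27.
This falls in the class 96 ≤ l < 100: L = 96, F = 17, f = 14, h = 4.
Median ≈ 96 + ((27 − 17) / 14) × 4 = 98.8571

98.86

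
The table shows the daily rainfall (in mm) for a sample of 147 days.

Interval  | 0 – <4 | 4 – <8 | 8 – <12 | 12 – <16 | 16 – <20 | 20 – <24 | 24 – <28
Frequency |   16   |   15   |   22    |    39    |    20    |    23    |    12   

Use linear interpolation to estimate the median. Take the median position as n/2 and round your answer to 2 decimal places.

14.10

Cumulative frequencies: 16, 31, 53, 92, 112, 135, 147
n = 147; position = n/2 = 73.5.
This falls in the class 12 – <16: L = 12, F = 53, f = 39, h = 4.
Median ≈ 12 + ((73.5 − 53) / 39) × 4 = 14.1026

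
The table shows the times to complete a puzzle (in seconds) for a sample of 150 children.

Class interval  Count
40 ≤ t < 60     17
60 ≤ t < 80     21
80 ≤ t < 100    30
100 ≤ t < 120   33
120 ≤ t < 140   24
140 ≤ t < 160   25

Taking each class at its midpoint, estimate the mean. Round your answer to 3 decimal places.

Midpoints: 50, 70, 90, 110, 130, 150
Σfm = 17×50 + 21×70 + 30×90 + 33×110 + 24×130 + 25×150 = 15520
n = Σf = 150
Mean = 15520 / 150 = 103.4667

103.467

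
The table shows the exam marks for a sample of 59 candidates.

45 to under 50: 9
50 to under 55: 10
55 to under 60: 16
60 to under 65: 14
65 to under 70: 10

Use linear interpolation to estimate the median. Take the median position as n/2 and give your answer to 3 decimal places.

Cumulative frequencies: 9, 19, 35, 49, 59
n = 59; position = n/2 = 29.5.
This falls in the class 55 to under 60: L = 55, F = 19, f = 16, h = 5.
Median ≈ 55 + ((29.5 − 19) / 16) × 5 = 58.2812

58.281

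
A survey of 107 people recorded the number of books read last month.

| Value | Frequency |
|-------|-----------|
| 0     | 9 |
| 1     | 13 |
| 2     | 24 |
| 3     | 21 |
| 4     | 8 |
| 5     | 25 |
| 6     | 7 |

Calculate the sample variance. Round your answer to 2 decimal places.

3.09

Values: 0, 1, 2, 3, 4, 5, 6
n = 107, Σfx = 323, mean = 3.0187
Σfx² = 1303
Σf(x − x̄)² = Σfx² − (Σfx)²/n = 1303 − 323²/107 = 327.9626
Sample variance = 327.9626 / 106 = 3.0940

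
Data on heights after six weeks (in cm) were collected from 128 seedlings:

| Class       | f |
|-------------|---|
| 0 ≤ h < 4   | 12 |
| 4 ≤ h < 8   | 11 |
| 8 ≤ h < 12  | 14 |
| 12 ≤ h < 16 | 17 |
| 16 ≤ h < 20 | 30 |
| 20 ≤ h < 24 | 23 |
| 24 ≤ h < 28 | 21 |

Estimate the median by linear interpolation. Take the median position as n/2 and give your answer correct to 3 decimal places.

17.333

Cumulative frequencies: 12, 23, 37, 54, 84, 107, 128
n = 128; position = n/2 = 64.
This falls in the class 16 ≤ h < 20: L = 16, F = 54, f = 30, h = 4.
Median ≈ 16 + ((64 − 54) / 30) × 4 = 17.3333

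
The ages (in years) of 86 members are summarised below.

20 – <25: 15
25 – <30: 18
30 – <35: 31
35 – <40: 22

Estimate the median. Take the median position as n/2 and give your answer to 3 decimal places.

Cumulative frequencies: 15, 33, 64, 86
n = 86; position = n/2 = 43.
This falls in the class 30 – <35: L = 30, F = 33, f = 31, h = 5.
Median ≈ 30 + ((43 − 33) / 31) × 5 = 31.6129

31.613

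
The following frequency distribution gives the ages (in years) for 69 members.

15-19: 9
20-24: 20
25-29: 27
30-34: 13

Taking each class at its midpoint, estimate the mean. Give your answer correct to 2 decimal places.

25.19

Midpoints: 17, 22, 27, 32
Σfm = 9×17 + 20×22 + 27×27 + 13×32 = 1738
n = Σf = 69
Mean = 1738 / 69 = 25.1884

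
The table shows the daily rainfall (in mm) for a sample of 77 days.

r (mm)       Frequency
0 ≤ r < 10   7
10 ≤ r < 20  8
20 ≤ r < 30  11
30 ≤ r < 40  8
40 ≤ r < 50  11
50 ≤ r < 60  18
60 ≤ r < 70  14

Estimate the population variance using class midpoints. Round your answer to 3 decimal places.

Midpoints: 5, 15, 25, 35, 45, 55, 65
n = 77, Σfm = 3105, mean = 40.3247
Σfm² = 154525
Σf(m − x̄)² = Σfm² − (Σfm)²/n = 154525 − 3105²/77 = 29316.8831
Population variance = 29316.8831 / 77 = 380.7387

380.739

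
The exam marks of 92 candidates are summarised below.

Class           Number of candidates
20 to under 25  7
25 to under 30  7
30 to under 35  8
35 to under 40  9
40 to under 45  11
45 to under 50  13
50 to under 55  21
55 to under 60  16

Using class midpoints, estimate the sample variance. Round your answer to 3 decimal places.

123.038

Midpoints: 22.5, 27.5, 32.5, 37.5, 42.5, 47.5, 52.5, 57.5
n = 92, Σfm = 4055, mean = 44.0761
Σfm² = 189925
Σf(m − x̄)² = Σfm² − (Σfm)²/n = 189925 − 4055²/92 = 11196.4674
Sample variance = 11196.4674 / 91 = 123.0381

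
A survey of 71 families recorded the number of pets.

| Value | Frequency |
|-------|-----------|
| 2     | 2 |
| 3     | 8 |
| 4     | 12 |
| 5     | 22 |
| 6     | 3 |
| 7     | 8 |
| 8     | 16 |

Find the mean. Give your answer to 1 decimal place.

5.5

Values: 2, 3, 4, 5, 6, 7, 8
Σfx = 2×2 + 8×3 + 12×4 + 22×5 + 3×6 + 8×7 + 16×8 = 388
n = Σf = 71
Mean = 388 / 71 = 5.4648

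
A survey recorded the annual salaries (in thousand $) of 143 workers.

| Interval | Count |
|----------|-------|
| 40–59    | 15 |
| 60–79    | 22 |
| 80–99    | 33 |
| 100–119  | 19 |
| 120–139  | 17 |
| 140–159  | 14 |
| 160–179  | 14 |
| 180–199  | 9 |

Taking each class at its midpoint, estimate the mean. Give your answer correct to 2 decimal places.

Midpoints: 49.5, 69.5, 89.5, 109.5, 129.5, 149.5, 169.5, 189.5
Σfm = 15×49.5 + 22×69.5 + 33×89.5 + 19×109.5 + 17×129.5 + 14×149.5 + 14×169.5 + 9×189.5 = 15678.5
n = Σf = 143
Mean = 15678.5 / 143 = 109.6399

109.64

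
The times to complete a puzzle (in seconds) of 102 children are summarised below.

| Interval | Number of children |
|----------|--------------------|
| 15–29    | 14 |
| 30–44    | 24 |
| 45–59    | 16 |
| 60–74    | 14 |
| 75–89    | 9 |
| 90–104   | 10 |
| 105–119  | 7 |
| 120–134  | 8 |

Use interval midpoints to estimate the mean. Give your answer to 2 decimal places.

Midpoints: 22, 37, 52, 67, 82, 97, 112, 127
Σfm = 14×22 + 24×37 + 16×52 + 14×67 + 9×82 + 10×97 + 7×112 + 8×127 = 6474
n = Σf = 102
Mean = 6474 / 102 = 63.4706

63.47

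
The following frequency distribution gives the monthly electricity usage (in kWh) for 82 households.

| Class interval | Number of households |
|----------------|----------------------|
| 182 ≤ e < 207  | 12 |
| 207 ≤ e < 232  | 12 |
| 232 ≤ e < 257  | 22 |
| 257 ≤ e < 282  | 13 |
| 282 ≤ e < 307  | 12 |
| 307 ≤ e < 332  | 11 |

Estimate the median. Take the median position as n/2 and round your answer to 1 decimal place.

251.3

Cumulative frequencies: 12, 24, 46, 59, 71, 82
n = 82; position = n/2 = 41.
This falls in the class 232 ≤ e < 257: L = 232, F = 24, f = 22, h = 25.
Median ≈ 232 + ((41 − 24) / 22) × 25 = 251.3182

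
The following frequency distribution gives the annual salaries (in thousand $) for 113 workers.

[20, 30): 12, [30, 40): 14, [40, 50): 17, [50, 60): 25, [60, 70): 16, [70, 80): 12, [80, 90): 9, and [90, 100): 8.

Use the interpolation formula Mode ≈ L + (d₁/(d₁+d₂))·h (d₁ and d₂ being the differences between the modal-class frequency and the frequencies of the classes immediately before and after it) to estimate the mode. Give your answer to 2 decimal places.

Modal class: [50, 60) (highest frequency 25).
d₁ = 25 − 17 = 8, d₂ = 25 − 16 = 9
Mode ≈ 50 + (8/(8+9)) × 10 = 50 + 4.7059 = 54.7059

54.71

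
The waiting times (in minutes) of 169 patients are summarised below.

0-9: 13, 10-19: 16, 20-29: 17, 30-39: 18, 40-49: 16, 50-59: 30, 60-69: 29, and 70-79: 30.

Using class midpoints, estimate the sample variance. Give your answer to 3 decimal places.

Midpoints: 4.5, 14.5, 24.5, 34.5, 44.5, 54.5, 64.5, 74.5
n = 169, Σfm = 7780.5, mean = 46.0385
Σfm² = 443202.25
Σf(m − x̄)² = Σfm² − (Σfm)²/n = 443202.25 − 7780.5²/169 = 85000.0000
Sample variance = 85000.0000 / 168 = 505.9524

505.952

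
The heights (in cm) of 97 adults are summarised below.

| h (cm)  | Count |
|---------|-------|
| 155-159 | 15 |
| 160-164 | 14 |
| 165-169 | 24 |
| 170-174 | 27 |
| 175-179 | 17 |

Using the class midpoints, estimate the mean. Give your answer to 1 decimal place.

167.9

Midpoints: 157, 162, 167, 172, 177
Σfm = 15×157 + 14×162 + 24×167 + 27×172 + 17×177 = 16284
n = Σf = 97
Mean = 16284 / 97 = 167.8763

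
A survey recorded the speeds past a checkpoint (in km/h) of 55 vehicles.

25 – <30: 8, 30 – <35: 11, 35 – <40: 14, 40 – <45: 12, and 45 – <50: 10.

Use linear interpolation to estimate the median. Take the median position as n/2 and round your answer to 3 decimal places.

Cumulative frequencies: 8, 19, 33, 45, 55
n = 55; position = n/2 = 27.5.
This falls in the class 35 – <40: L = 35, F = 19, f = 14, h = 5.
Median ≈ 35 + ((27.5 − 19) / 14) × 5 = 38.0357

38.036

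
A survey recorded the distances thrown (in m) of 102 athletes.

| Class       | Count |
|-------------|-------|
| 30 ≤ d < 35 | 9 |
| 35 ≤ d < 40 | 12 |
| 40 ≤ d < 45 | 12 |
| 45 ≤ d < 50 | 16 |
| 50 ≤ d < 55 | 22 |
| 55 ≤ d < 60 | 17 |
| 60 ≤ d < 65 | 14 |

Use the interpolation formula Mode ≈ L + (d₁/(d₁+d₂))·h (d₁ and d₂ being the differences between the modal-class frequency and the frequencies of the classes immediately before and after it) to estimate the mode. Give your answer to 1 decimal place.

52.7

Modal class: 50 ≤ d < 55 (highest frequency 22).
d₁ = 22 − 16 = 6, d₂ = 22 − 17 = 5
Mode ≈ 50 + (6/(6+5)) × 5 = 50 + 2.7273 = 52.7273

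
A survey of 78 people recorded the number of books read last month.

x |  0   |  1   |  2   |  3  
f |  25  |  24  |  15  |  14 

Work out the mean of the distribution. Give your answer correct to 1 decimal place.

Values: 0, 1, 2, 3
Σfx = 25×0 + 24×1 + 15×2 + 14×3 = 96
n = Σf = 78
Mean = 96 / 78 = 1.2308

1.2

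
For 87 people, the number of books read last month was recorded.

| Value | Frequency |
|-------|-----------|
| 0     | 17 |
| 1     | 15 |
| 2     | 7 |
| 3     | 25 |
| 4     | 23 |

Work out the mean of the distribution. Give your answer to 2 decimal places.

Values: 0, 1, 2, 3, 4
Σfx = 17×0 + 15×1 + 7×2 + 25×3 + 23×4 = 196
n = Σf = 87
Mean = 196 / 87 = 2.2529

2.25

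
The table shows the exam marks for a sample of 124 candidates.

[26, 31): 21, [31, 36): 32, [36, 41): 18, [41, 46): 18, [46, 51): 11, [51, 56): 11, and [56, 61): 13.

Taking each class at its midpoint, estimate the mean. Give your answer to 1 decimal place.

40.6

Midpoints: 28.5, 33.5, 38.5, 43.5, 48.5, 53.5, 58.5
Σfm = 21×28.5 + 32×33.5 + 18×38.5 + 18×43.5 + 11×48.5 + 11×53.5 + 13×58.5 = 5029
n = Σf = 124
Mean = 5029 / 124 = 40.5565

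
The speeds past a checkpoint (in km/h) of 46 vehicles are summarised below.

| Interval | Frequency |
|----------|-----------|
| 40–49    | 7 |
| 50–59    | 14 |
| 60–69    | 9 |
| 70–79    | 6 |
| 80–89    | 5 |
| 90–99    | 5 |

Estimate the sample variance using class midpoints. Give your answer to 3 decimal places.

Midpoints: 44.5, 54.5, 64.5, 74.5, 84.5, 94.5
n = 46, Σfm = 2997, mean = 65.1522
Σfm² = 206541.5
Σf(m − x̄)² = Σfm² − (Σfm)²/n = 206541.5 − 2997²/46 = 11280.4348
Sample variance = 11280.4348 / 45 = 250.6763

250.676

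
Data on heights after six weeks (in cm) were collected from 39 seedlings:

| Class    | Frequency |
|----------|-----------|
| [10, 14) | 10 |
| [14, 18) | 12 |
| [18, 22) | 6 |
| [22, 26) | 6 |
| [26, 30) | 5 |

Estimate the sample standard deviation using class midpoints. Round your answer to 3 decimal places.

Midpoints: 12, 16, 20, 24, 28
n = 39, Σfm = 716, mean = 18.3590
Σfm² = 14288
Σf(m − x̄)² = Σfm² − (Σfm)²/n = 14288 − 716²/39 = 1142.9744
Sample variance = 1142.9744 / 38 = 30.0783
Standard deviation = √30.0783 = 5.4844

5.484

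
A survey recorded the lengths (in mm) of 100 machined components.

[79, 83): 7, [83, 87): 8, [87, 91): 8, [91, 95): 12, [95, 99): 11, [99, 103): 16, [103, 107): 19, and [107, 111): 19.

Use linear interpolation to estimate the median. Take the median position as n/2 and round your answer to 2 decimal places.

Cumulative frequencies: 7, 15, 23, 35, 46, 62, 81, 100
n = 100; position = n/2 = 50.
This falls in the class [99, 103): L = 99, F = 46, f = 16, h = 4.
Median ≈ 99 + ((50 − 46) / 16) × 4 = 100.0000

100.00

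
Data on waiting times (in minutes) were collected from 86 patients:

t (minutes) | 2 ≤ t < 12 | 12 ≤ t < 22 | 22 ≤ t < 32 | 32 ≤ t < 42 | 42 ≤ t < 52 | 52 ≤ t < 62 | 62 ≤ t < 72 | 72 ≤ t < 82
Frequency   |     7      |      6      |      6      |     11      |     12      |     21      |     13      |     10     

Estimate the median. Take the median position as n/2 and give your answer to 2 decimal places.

Cumulative frequencies: 7, 13, 19, 30, 42, 63, 76, 86
n = 86; position = n/2 = 43.
This falls in the class 52 ≤ t < 62: L = 52, F = 42, f = 21, h = 10.
Median ≈ 52 + ((43 − 42) / 21) × 10 = 52.4762

52.48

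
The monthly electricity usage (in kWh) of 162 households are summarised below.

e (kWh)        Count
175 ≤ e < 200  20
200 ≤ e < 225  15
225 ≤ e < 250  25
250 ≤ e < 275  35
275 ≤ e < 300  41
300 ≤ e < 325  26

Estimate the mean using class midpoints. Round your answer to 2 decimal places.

259.10

Midpoints: 187.5, 212.5, 237.5, 262.5, 287.5, 312.5
Σfm = 20×187.5 + 15×212.5 + 25×237.5 + 35×262.5 + 41×287.5 + 26×312.5 = 41975
n = Σf = 162
Mean = 41975 / 162 = 259.1049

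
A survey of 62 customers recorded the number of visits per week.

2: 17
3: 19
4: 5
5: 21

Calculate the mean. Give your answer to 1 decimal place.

3.5

Values: 2, 3, 4, 5
Σfx = 17×2 + 19×3 + 5×4 + 21×5 = 216
n = Σf = 62
Mean = 216 / 62 = 3.4839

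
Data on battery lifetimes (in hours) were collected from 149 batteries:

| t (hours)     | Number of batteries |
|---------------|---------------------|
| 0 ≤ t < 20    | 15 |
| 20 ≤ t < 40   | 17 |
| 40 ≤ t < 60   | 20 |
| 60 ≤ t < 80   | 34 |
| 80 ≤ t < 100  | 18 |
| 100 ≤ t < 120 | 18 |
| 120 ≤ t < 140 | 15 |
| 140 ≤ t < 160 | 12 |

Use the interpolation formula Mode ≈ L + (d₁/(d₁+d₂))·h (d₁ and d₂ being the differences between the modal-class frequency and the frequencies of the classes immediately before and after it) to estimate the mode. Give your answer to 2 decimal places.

69.33

Modal class: 60 ≤ t < 80 (highest frequency 34).
d₁ = 34 − 20 = 14, d₂ = 34 − 18 = 16
Mode ≈ 60 + (14/(14+16)) × 20 = 60 + 9.3333 = 69.3333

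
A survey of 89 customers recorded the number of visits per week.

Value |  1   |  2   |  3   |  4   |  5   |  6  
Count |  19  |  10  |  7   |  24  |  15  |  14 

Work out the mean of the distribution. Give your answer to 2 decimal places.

Values: 1, 2, 3, 4, 5, 6
Σfx = 19×1 + 10×2 + 7×3 + 24×4 + 15×5 + 14×6 = 315
n = Σf = 89
Mean = 315 / 89 = 3.5393

3.54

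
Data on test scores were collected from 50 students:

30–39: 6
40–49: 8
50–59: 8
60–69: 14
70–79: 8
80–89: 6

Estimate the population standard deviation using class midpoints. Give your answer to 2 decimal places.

Midpoints: 34.5, 44.5, 54.5, 64.5, 74.5, 84.5
n = 50, Σfm = 3005, mean = 60.1000
Σfm² = 192232.5
Σf(m − x̄)² = Σfm² − (Σfm)²/n = 192232.5 − 3005²/50 = 11632.0000
Population variance = 11632.0000 / 50 = 232.6400
Standard deviation = √232.6400 = 15.2525

15.25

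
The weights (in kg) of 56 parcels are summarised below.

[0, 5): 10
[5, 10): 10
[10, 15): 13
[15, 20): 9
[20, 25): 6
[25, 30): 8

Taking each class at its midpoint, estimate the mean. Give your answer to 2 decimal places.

Midpoints: 2.5, 7.5, 12.5, 17.5, 22.5, 27.5
Σfm = 10×2.5 + 10×7.5 + 13×12.5 + 9×17.5 + 6×22.5 + 8×27.5 = 775
n = Σf = 56
Mean = 775 / 56 = 13.8393

13.84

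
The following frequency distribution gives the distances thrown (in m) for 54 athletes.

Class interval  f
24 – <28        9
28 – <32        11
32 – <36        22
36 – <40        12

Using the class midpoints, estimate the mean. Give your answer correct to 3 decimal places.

Midpoints: 26, 30, 34, 38
Σfm = 9×26 + 11×30 + 22×34 + 12×38 = 1768
n = Σf = 54
Mean = 1768 / 54 = 32.7407

32.741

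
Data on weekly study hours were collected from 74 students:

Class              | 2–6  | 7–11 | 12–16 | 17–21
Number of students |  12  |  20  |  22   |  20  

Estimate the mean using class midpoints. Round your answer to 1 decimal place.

12.4

Midpoints: 4, 9, 14, 19
Σfm = 12×4 + 20×9 + 22×14 + 20×19 = 916
n = Σf = 74
Mean = 916 / 74 = 12.3784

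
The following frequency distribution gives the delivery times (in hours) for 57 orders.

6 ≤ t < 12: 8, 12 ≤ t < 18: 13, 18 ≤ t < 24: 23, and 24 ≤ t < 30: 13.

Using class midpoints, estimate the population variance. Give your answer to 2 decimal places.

33.80

Midpoints: 9, 15, 21, 27
n = 57, Σfm = 1101, mean = 19.3158
Σfm² = 23193
Σf(m − x̄)² = Σfm² − (Σfm)²/n = 23193 − 1101²/57 = 1926.3158
Population variance = 1926.3158 / 57 = 33.7950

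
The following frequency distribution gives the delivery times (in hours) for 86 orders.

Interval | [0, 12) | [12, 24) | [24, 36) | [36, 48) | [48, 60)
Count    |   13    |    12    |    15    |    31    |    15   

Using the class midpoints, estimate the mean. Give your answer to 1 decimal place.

33.2

Midpoints: 6, 18, 30, 42, 54
Σfm = 13×6 + 12×18 + 15×30 + 31×42 + 15×54 = 2856
n = Σf = 86
Mean = 2856 / 86 = 33.2093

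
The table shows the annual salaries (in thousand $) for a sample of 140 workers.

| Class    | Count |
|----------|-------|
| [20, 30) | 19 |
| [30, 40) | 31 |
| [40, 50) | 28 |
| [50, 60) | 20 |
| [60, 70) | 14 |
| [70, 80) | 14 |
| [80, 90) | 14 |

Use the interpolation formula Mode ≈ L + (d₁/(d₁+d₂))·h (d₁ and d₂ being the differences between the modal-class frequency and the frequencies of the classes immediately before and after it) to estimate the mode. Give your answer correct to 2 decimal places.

38.00

Modal class: [30, 40) (highest frequency 31).
d₁ = 31 − 19 = 12, d₂ = 31 − 28 = 3
Mode ≈ 30 + (12/(12+3)) × 10 = 30 + 8.0000 = 38.0000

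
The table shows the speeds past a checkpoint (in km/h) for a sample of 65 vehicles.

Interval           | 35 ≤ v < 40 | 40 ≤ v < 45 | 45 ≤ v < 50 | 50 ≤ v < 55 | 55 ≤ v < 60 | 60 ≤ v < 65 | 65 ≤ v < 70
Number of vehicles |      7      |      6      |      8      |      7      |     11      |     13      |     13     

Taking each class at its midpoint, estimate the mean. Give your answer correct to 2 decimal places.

Midpoints: 37.5, 42.5, 47.5, 52.5, 57.5, 62.5, 67.5
Σfm = 7×37.5 + 6×42.5 + 8×47.5 + 7×52.5 + 11×57.5 + 13×62.5 + 13×67.5 = 3587.5
n = Σf = 65
Mean = 3587.5 / 65 = 55.1923

55.19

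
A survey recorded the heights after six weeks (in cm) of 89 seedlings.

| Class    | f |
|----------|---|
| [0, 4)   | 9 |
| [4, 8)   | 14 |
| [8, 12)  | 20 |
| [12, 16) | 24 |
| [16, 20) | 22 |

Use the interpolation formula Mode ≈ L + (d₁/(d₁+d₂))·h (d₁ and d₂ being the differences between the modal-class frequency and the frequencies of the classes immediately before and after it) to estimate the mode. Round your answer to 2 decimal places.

Modal class: [12, 16) (highest frequency 24).
d₁ = 24 − 20 = 4, d₂ = 24 − 22 = 2
Mode ≈ 12 + (4/(4+2)) × 4 = 12 + 2.6667 = 14.6667

14.67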